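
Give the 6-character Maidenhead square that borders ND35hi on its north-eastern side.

ND35ij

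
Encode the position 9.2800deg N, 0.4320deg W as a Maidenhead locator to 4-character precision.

Offset from 180°W / 90°S: lon 179.57°, lat 99.28°.
Field: lon ⌊179.57/20⌋ = 8 → I; lat ⌊99.28/10⌋ = 9 → J.
Square: lon ⌊19.57/2⌋ = 9; lat ⌊9.28/1⌋ = 9.

IJ99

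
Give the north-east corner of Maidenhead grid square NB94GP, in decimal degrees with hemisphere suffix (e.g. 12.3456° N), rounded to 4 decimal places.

Field N=13, B=1: +13·20° lon, +1·10° lat → SW at lon 80°, lat -80°.
Square 9, 4: +9·2° lon, +4·1° lat → SW at lon 98°, lat -76°.
Subsquare g=6, p=15: +6·0.0833333° lon, +15·0.0416667° lat → SW at lon 98.5°, lat -75.375°.
Cell spans 0.0833333° lon × 0.0416667° lat. NE corner is SW corner plus one full cell.
latitude 75.3333° S, longitude 98.5833° E.

75.3333° S, 98.5833° E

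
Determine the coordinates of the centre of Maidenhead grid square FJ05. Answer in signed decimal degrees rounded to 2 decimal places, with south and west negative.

5.50, -79.00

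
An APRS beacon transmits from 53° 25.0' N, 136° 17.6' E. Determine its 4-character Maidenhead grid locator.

PO83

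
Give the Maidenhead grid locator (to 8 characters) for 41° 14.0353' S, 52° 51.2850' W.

GE38ns73

Add 180° to longitude and 90° to latitude: 127.14525, 48.76608.
Field (20°×10°, letters A–R): lon ⌊127.14525/20⌋ = 6 → G; lat ⌊48.76608/10⌋ = 4 → E.
Square (2°×1°, digits 0–9): lon ⌊7.14525/2⌋ = 3; lat ⌊8.76608/1⌋ = 8.
Subsquare (5′×2.5′, letters a–x): lon ⌊1.14525/0.0833333⌋ = 13 → n; lat ⌊0.76608/0.0416667⌋ = 18 → s.
Extended square (30″×15″, digits 0–9): lon ⌊0.06192/0.00833333⌋ = 7; lat ⌊0.01608/0.00416667⌋ = 3.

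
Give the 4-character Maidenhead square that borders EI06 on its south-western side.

DI95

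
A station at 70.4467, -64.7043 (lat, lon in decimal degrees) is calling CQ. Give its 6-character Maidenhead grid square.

Offset from 180°W / 90°S: lon 115.2957°, lat 160.4467°.
Field (20°×10°, letters A–R): lon ⌊115.2957/20⌋ = 5 → F; lat ⌊160.4467/10⌋ = 16 → Q.
Square (2°×1°, digits 0–9): lon ⌊15.2957/2⌋ = 7; lat ⌊0.4467/1⌋ = 0.
Subsquare (5′×2.5′, letters a–x): lon ⌊1.2957/0.0833333⌋ = 15 → p; lat ⌊0.4467/0.0416667⌋ = 10 → k.

FQ70pk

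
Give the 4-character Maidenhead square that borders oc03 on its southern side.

OC02

Latitude square 3; −1 → 2.
The longitude characters are unchanged.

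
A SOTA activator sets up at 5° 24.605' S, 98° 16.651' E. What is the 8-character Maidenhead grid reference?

NI94do31

Offset from 180°W / 90°S: lon 278.27752°, lat 84.58992°.
Field (20°×10°, letters A–R): lon ⌊278.27752/20⌋ = 13 → N; lat ⌊84.58992/10⌋ = 8 → I.
Square (2°×1°, digits 0–9): lon ⌊18.27752/2⌋ = 9; lat ⌊4.58992/1⌋ = 4.
Subsquare (5′×2.5′, letters a–x): lon ⌊0.27752/0.0833333⌋ = 3 → d; lat ⌊0.58992/0.0416667⌋ = 14 → o.
Extended square (30″×15″, digits 0–9): lon ⌊0.02752/0.00833333⌋ = 3; lat ⌊0.00658/0.00416667⌋ = 1.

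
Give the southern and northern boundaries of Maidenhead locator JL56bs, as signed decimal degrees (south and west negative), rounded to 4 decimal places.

Field J=9, L=11: +9·20° lon, +11·10° lat → SW at lon 0°, lat 20°.
Square 5, 6: +5·2° lon, +6·1° lat → SW at lon 10°, lat 26°.
Subsquare b=1, s=18: +1·0.0833333° lon, +18·0.0416667° lat → SW at lon 10.0833°, lat 26.75°.
Cell spans 0.0833333° lon × 0.0416667° lat.
south 26.7500, north 26.7917.

26.7500, 26.7917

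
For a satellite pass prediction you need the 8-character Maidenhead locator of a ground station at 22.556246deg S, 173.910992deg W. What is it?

Shift to the Maidenhead origin (180°W, 90°S): lon 6.08901, lat 67.44375.
Field (20°×10°, letters A–R): lon ⌊6.08901/20⌋ = 0 → A; lat ⌊67.44375/10⌋ = 6 → G.
Square (2°×1°, digits 0–9): lon ⌊6.08901/2⌋ = 3; lat ⌊7.44375/1⌋ = 7.
Subsquare (5′×2.5′, letters a–x): lon ⌊0.08901/0.0833333⌋ = 1 → b; lat ⌊0.44375/0.0416667⌋ = 10 → k.
Extended square (30″×15″, digits 0–9): lon ⌊0.00567/0.00833333⌋ = 0; lat ⌊0.02709/0.00416667⌋ = 6.

AG37bk06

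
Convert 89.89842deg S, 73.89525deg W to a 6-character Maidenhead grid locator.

Add 180° to longitude and 90° to latitude: 106.1047, 0.1016.
Field: 106.1047/20 → 5 → F, 0.1016/10 → 0 → A; chars FA.
Square: 6.1047/2 → 3, 0.1016/1 → 0; chars 30.
Subsquare: 0.1047/0.0833333 → 1 → b, 0.1016/0.0416667 → 2 → c; chars bc.

FA30bc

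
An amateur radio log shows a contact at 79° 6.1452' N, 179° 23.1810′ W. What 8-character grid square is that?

AQ09hc34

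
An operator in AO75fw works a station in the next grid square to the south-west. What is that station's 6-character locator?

Longitude subsquare f = 5; −1 → 4 = e.
Latitude subsquare w = 22; −1 → 21 = v.

AO75ev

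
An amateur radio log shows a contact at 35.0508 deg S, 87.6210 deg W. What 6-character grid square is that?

EF64ew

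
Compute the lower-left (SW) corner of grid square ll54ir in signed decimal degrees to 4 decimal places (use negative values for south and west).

24.7083, 50.6667

Field L=11, L=11: +11·20° lon, +11·10° lat → SW at lon 40°, lat 20°.
Square 5, 4: +5·2° lon, +4·1° lat → SW at lon 50°, lat 24°.
Subsquare i=8, r=17: +8·0.0833333° lon, +17·0.0416667° lat → SW at lon 50.6667°, lat 24.7083°.
latitude 24.7083, longitude 50.6667.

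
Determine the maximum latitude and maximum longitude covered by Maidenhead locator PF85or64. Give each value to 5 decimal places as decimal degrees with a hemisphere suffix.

34.27083° S, 137.22500° E

Field P=15, F=5: +15·20° lon, +5·10° lat → SW at lon 120°, lat -40°.
Square 8, 5: +8·2° lon, +5·1° lat → SW at lon 136°, lat -35°.
Subsquare o=14, r=17: +14·0.0833333° lon, +17·0.0416667° lat → SW at lon 137.167°, lat -34.2917°.
Extended square 6, 4: +6·0.00833333° lon, +4·0.00416667° lat → SW at lon 137.217°, lat -34.275°.
Cell spans 0.00833333° lon × 0.00416667° lat. NE corner is SW corner plus one full cell.
latitude 34.27083° S, longitude 137.22500° E.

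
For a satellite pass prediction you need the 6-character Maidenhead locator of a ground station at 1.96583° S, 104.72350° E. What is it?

Add 180° to longitude and 90° to latitude: 284.7235, 88.0342.
Field: lon ⌊284.7235/20⌋ = 14 → O; lat ⌊88.0342/10⌋ = 8 → I.
Square: lon ⌊4.7235/2⌋ = 2; lat ⌊8.0342/1⌋ = 8.
Subsquare: lon ⌊0.7235/0.0833333⌋ = 8 → i; lat ⌊0.0342/0.0416667⌋ = 0 → a.

OI28ia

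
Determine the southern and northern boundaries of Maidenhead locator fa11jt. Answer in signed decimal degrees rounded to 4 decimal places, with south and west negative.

Field F=5, A=0: +5·20° lon, +0·10° lat → SW at lon -80°, lat -90°.
Square 1, 1: +1·2° lon, +1·1° lat → SW at lon -78°, lat -89°.
Subsquare j=9, t=19: +9·0.0833333° lon, +19·0.0416667° lat → SW at lon -77.25°, lat -88.2083°.
Cell spans 0.0833333° lon × 0.0416667° lat.
south -88.2083, north -88.1667.

-88.2083, -88.1667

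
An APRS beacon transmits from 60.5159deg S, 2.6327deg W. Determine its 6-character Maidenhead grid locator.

IC89ql

Add 180° to longitude and 90° to latitude: 177.3673, 29.4841.
Field: 177.3673/20 → 8 → I, 29.4841/10 → 2 → C; chars IC.
Square: 17.3673/2 → 8, 9.4841/1 → 9; chars 89.
Subsquare: 1.3673/0.0833333 → 16 → q, 0.4841/0.0416667 → 11 → l; chars ql.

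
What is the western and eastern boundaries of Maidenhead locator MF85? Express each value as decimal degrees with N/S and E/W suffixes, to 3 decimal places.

Field M=12, F=5: +12·20° lon, +5·10° lat → SW at lon 60°, lat -40°.
Square 8, 5: +8·2° lon, +5·1° lat → SW at lon 76°, lat -35°.
Cell spans 2° lon × 1° lat.
west 76.000° E, east 78.000° E.

76.000° E, 78.000° E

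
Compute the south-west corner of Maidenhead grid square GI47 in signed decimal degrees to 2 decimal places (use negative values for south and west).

-3.00, -52.00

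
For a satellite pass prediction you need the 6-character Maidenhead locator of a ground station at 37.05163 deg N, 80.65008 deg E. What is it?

NM07hb

Offset from 180°W / 90°S: lon 260.6501°, lat 127.0516°.
Field: 260.6501/20 → 13 → N, 127.0516/10 → 12 → M; chars NM.
Square: 0.6501/2 → 0, 7.0516/1 → 7; chars 07.
Subsquare: 0.6501/0.0833333 → 7 → h, 0.0516/0.0416667 → 1 → b; chars hb.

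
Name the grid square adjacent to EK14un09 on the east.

EK14un19

Longitude extended square 0; +1 → 1.
The latitude characters are unchanged.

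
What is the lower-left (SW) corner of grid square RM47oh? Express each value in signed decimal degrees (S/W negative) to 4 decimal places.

37.2917, 169.1667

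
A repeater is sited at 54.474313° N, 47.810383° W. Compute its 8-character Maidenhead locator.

GO64cl23

Offset from 180°W / 90°S: lon 132.18962°, lat 144.47431°.
Field: 132.18962/20 → 6 → G, 144.47431/10 → 14 → O; chars GO.
Square: 12.18962/2 → 6, 4.47431/1 → 4; chars 64.
Subsquare: 0.18962/0.0833333 → 2 → c, 0.47431/0.0416667 → 11 → l; chars cl.
Extended square: 0.02295/0.00833333 → 2, 0.01598/0.00416667 → 3; chars 23.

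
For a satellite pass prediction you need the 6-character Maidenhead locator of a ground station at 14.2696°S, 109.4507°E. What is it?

OH45rr

Offset from 180°W / 90°S: lon 289.4507°, lat 75.7304°.
Field: lon ⌊289.4507/20⌋ = 14 → O; lat ⌊75.7304/10⌋ = 7 → H.
Square: lon ⌊9.4507/2⌋ = 4; lat ⌊5.7304/1⌋ = 5.
Subsquare: lon ⌊1.4507/0.0833333⌋ = 17 → r; lat ⌊0.7304/0.0416667⌋ = 17 → r.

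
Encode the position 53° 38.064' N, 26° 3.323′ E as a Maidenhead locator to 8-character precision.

KO33ap62

Add 180° to longitude and 90° to latitude: 206.05538, 143.63440.
Field: lon ⌊206.05538/20⌋ = 10 → K; lat ⌊143.63440/10⌋ = 14 → O.
Square: lon ⌊6.05538/2⌋ = 3; lat ⌊3.63440/1⌋ = 3.
Subsquare: lon ⌊0.05538/0.0833333⌋ = 0 → a; lat ⌊0.63440/0.0416667⌋ = 15 → p.
Extended square: lon ⌊0.05538/0.00833333⌋ = 6; lat ⌊0.00940/0.00416667⌋ = 2.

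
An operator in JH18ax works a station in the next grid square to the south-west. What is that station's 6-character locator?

JH08xw

Longitude subsquare a = 0; −1 → -1, wraps to 23 = x, carry into square.
Longitude square 1; −1 → 0.
Latitude subsquare x = 23; −1 → 22 = w.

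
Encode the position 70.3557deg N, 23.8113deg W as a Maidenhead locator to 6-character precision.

HQ80ci

Add 180° to longitude and 90° to latitude: 156.1887, 160.3557.
Field (20°×10°, letters A–R): 156.1887/20 → 7 → H, 160.3557/10 → 16 → Q; chars HQ.
Square (2°×1°, digits 0–9): 16.1887/2 → 8, 0.3557/1 → 0; chars 80.
Subsquare (5′×2.5′, letters a–x): 0.1887/0.0833333 → 2 → c, 0.3557/0.0416667 → 8 → i; chars ci.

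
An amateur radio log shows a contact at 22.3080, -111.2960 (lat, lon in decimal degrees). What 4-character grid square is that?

Shift to the Maidenhead origin (180°W, 90°S): lon 68.70, lat 112.31.
Field (20°×10°, letters A–R): lon ⌊68.70/20⌋ = 3 → D; lat ⌊112.31/10⌋ = 11 → L.
Square (2°×1°, digits 0–9): lon ⌊8.70/2⌋ = 4; lat ⌊2.31/1⌋ = 2.

DL42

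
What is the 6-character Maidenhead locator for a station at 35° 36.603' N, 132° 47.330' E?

Offset from 180°W / 90°S: lon 312.7888°, lat 125.6101°.
Field (20°×10°, letters A–R): 312.7888/20 → 15 → P, 125.6101/10 → 12 → M; chars PM.
Square (2°×1°, digits 0–9): 12.7888/2 → 6, 5.6101/1 → 5; chars 65.
Subsquare (5′×2.5′, letters a–x): 0.7888/0.0833333 → 9 → j, 0.6101/0.0416667 → 14 → o; chars jo.

PM65jo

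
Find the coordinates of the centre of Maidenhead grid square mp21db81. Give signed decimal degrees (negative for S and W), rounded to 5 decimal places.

Field M=12, P=15: +12·20° lon, +15·10° lat → SW at lon 60°, lat 60°.
Square 2, 1: +2·2° lon, +1·1° lat → SW at lon 64°, lat 61°.
Subsquare d=3, b=1: +3·0.0833333° lon, +1·0.0416667° lat → SW at lon 64.25°, lat 61.0417°.
Extended square 8, 1: +8·0.00833333° lon, +1·0.00416667° lat → SW at lon 64.3167°, lat 61.0458°.
Cell spans 0.00833333° lon × 0.00416667° lat. Centre is SW corner plus half of each.
latitude 61.04792, longitude 64.32083.

61.04792, 64.32083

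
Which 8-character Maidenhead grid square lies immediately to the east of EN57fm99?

EN57gm09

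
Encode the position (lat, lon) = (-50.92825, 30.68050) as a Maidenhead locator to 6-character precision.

KD59ib

Shift to the Maidenhead origin (180°W, 90°S): lon 210.6805, lat 39.0718.
Field: lon ⌊210.6805/20⌋ = 10 → K; lat ⌊39.0718/10⌋ = 3 → D.
Square: lon ⌊10.6805/2⌋ = 5; lat ⌊9.0718/1⌋ = 9.
Subsquare: lon ⌊0.6805/0.0833333⌋ = 8 → i; lat ⌊0.0718/0.0416667⌋ = 1 → b.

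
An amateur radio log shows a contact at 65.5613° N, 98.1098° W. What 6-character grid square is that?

EP05wn

Shift to the Maidenhead origin (180°W, 90°S): lon 81.8902, lat 155.5613.
Field: 81.8902/20 → 4 → E, 155.5613/10 → 15 → P; chars EP.
Square: 1.8902/2 → 0, 5.5613/1 → 5; chars 05.
Subsquare: 1.8902/0.0833333 → 22 → w, 0.5613/0.0416667 → 13 → n; chars wn.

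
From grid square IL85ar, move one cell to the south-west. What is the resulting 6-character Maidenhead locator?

Longitude subsquare a = 0; −1 → -1, wraps to 23 = x, carry into square.
Longitude square 8; −1 → 7.
Latitude subsquare r = 17; −1 → 16 = q.

IL75xq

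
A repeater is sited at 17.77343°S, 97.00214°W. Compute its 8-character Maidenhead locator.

EH12lf94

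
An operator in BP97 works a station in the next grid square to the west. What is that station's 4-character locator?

BP87

Longitude square 9; −1 → 8.
The latitude characters are unchanged.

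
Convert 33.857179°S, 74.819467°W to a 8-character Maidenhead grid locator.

FF26od14

Add 180° to longitude and 90° to latitude: 105.18053, 56.14282.
Field: lon ⌊105.18053/20⌋ = 5 → F; lat ⌊56.14282/10⌋ = 5 → F.
Square: lon ⌊5.18053/2⌋ = 2; lat ⌊6.14282/1⌋ = 6.
Subsquare: lon ⌊1.18053/0.0833333⌋ = 14 → o; lat ⌊0.14282/0.0416667⌋ = 3 → d.
Extended square: lon ⌊0.01387/0.00833333⌋ = 1; lat ⌊0.01782/0.00416667⌋ = 4.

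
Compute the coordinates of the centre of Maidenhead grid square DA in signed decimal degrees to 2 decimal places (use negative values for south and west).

Field D=3, A=0: +3·20° lon, +0·10° lat → SW at lon -120°, lat -90°.
Cell spans 20° lon × 10° lat. Centre is SW corner plus half of each.
latitude -85.00, longitude -110.00.

-85.00, -110.00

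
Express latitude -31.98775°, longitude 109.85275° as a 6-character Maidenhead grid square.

Add 180° to longitude and 90° to latitude: 289.8528, 58.0123.
Field: lon ⌊289.8528/20⌋ = 14 → O; lat ⌊58.0123/10⌋ = 5 → F.
Square: lon ⌊9.8528/2⌋ = 4; lat ⌊8.0123/1⌋ = 8.
Subsquare: lon ⌊1.8528/0.0833333⌋ = 22 → w; lat ⌊0.0123/0.0416667⌋ = 0 → a.

OF48wa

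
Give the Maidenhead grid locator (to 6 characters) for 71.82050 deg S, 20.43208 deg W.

HB98se

Add 180° to longitude and 90° to latitude: 159.5679, 18.1795.
Field (20°×10°, letters A–R): lon ⌊159.5679/20⌋ = 7 → H; lat ⌊18.1795/10⌋ = 1 → B.
Square (2°×1°, digits 0–9): lon ⌊19.5679/2⌋ = 9; lat ⌊8.1795/1⌋ = 8.
Subsquare (5′×2.5′, letters a–x): lon ⌊1.5679/0.0833333⌋ = 18 → s; lat ⌊0.1795/0.0416667⌋ = 4 → e.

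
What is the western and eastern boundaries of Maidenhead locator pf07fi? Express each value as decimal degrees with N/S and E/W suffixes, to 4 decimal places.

Field P=15, F=5: +15·20° lon, +5·10° lat → SW at lon 120°, lat -40°.
Square 0, 7: +0·2° lon, +7·1° lat → SW at lon 120°, lat -33°.
Subsquare f=5, i=8: +5·0.0833333° lon, +8·0.0416667° lat → SW at lon 120.417°, lat -32.6667°.
Cell spans 0.0833333° lon × 0.0416667° lat.
west 120.4167° E, east 120.5000° E.

120.4167° E, 120.5000° E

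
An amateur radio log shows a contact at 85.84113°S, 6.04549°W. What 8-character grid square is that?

IA64xd48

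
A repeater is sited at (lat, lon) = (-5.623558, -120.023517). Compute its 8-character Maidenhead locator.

Shift to the Maidenhead origin (180°W, 90°S): lon 59.97648, lat 84.37644.
Field (20°×10°, letters A–R): lon ⌊59.97648/20⌋ = 2 → C; lat ⌊84.37644/10⌋ = 8 → I.
Square (2°×1°, digits 0–9): lon ⌊19.97648/2⌋ = 9; lat ⌊4.37644/1⌋ = 4.
Subsquare (5′×2.5′, letters a–x): lon ⌊1.97648/0.0833333⌋ = 23 → x; lat ⌊0.37644/0.0416667⌋ = 9 → j.
Extended square (30″×15″, digits 0–9): lon ⌊0.05982/0.00833333⌋ = 7; lat ⌊0.00144/0.00416667⌋ = 0.

CI94xj70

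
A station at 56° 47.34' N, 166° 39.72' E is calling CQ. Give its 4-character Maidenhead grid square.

Offset from 180°W / 90°S: lon 346.66°, lat 146.79°.
Field (20°×10°, letters A–R): lon ⌊346.66/20⌋ = 17 → R; lat ⌊146.79/10⌋ = 14 → O.
Square (2°×1°, digits 0–9): lon ⌊6.66/2⌋ = 3; lat ⌊6.79/1⌋ = 6.

RO36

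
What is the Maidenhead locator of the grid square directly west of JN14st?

JN14rt

Longitude subsquare s = 18; −1 → 17 = r.
The latitude characters are unchanged.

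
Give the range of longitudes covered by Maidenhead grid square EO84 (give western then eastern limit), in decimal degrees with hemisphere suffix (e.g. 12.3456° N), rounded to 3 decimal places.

84.000° W, 82.000° W

Field E=4, O=14: +4·20° lon, +14·10° lat → SW at lon -100°, lat 50°.
Square 8, 4: +8·2° lon, +4·1° lat → SW at lon -84°, lat 54°.
Cell spans 2° lon × 1° lat.
west 84.000° W, east 82.000° W.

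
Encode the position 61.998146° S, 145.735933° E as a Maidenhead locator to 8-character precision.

Shift to the Maidenhead origin (180°W, 90°S): lon 325.73593, lat 28.00185.
Field (20°×10°, letters A–R): 325.73593/20 → 16 → Q, 28.00185/10 → 2 → C; chars QC.
Square (2°×1°, digits 0–9): 5.73593/2 → 2, 8.00185/1 → 8; chars 28.
Subsquare (5′×2.5′, letters a–x): 1.73593/0.0833333 → 20 → u, 0.00185/0.0416667 → 0 → a; chars ua.
Extended square (30″×15″, digits 0–9): 0.06927/0.00833333 → 8, 0.00185/0.00416667 → 0; chars 80.

QC28ua80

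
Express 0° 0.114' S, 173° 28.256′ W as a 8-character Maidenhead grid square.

AI39gx39

Add 180° to longitude and 90° to latitude: 6.52907, 89.99810.
Field: lon ⌊6.52907/20⌋ = 0 → A; lat ⌊89.99810/10⌋ = 8 → I.
Square: lon ⌊6.52907/2⌋ = 3; lat ⌊9.99810/1⌋ = 9.
Subsquare: lon ⌊0.52907/0.0833333⌋ = 6 → g; lat ⌊0.99810/0.0416667⌋ = 23 → x.
Extended square: lon ⌊0.02907/0.00833333⌋ = 3; lat ⌊0.03977/0.00416667⌋ = 9.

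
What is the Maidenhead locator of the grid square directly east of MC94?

NC04

Longitude square 9; +1 → 10, wraps to 0, carry into field.
Longitude field M = 12; +1 → 13 = N.
The latitude characters are unchanged.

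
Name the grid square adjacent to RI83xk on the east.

RI93ak

Longitude subsquare x = 23; +1 → 24, wraps to 0 = a, carry into square.
Longitude square 8; +1 → 9.
The latitude characters are unchanged.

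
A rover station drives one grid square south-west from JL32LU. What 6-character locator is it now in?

Longitude subsquare l = 11; −1 → 10 = k.
Latitude subsquare u = 20; −1 → 19 = t.

JL32kt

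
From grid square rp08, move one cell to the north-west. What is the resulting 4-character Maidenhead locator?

Longitude square 0; −1 → -1, wraps to 9, carry into field.
Longitude field R = 17; −1 → 16 = Q.
Latitude square 8; +1 → 9.

QP99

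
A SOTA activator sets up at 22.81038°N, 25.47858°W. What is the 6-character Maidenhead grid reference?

HL72gt

Add 180° to longitude and 90° to latitude: 154.5214, 112.8104.
Field (20°×10°, letters A–R): 154.5214/20 → 7 → H, 112.8104/10 → 11 → L; chars HL.
Square (2°×1°, digits 0–9): 14.5214/2 → 7, 2.8104/1 → 2; chars 72.
Subsquare (5′×2.5′, letters a–x): 0.5214/0.0833333 → 6 → g, 0.8104/0.0416667 → 19 → t; chars gt.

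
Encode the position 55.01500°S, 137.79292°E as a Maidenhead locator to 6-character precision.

Add 180° to longitude and 90° to latitude: 317.7929, 34.9850.
Field (20°×10°, letters A–R): lon ⌊317.7929/20⌋ = 15 → P; lat ⌊34.9850/10⌋ = 3 → D.
Square (2°×1°, digits 0–9): lon ⌊17.7929/2⌋ = 8; lat ⌊4.9850/1⌋ = 4.
Subsquare (5′×2.5′, letters a–x): lon ⌊1.7929/0.0833333⌋ = 21 → v; lat ⌊0.9850/0.0416667⌋ = 23 → x.

PD84vx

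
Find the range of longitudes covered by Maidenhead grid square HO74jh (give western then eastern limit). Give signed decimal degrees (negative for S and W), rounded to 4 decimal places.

Field H=7, O=14: +7·20° lon, +14·10° lat → SW at lon -40°, lat 50°.
Square 7, 4: +7·2° lon, +4·1° lat → SW at lon -26°, lat 54°.
Subsquare j=9, h=7: +9·0.0833333° lon, +7·0.0416667° lat → SW at lon -25.25°, lat 54.2917°.
Cell spans 0.0833333° lon × 0.0416667° lat.
west -25.2500, east -25.1667.

-25.2500, -25.1667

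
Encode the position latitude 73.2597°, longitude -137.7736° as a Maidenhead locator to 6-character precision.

CQ13cg

Add 180° to longitude and 90° to latitude: 42.2264, 163.2597.
Field: lon ⌊42.2264/20⌋ = 2 → C; lat ⌊163.2597/10⌋ = 16 → Q.
Square: lon ⌊2.2264/2⌋ = 1; lat ⌊3.2597/1⌋ = 3.
Subsquare: lon ⌊0.2264/0.0833333⌋ = 2 → c; lat ⌊0.2597/0.0416667⌋ = 6 → g.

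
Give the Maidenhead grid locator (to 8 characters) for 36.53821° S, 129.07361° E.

Offset from 180°W / 90°S: lon 309.07361°, lat 53.46179°.
Field: 309.07361/20 → 15 → P, 53.46179/10 → 5 → F; chars PF.
Square: 9.07361/2 → 4, 3.46179/1 → 3; chars 43.
Subsquare: 1.07361/0.0833333 → 12 → m, 0.46179/0.0416667 → 11 → l; chars ml.
Extended square: 0.07361/0.00833333 → 8, 0.00346/0.00416667 → 0; chars 80.

PF43ml80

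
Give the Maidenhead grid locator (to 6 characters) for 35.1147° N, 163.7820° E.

Add 180° to longitude and 90° to latitude: 343.7820, 125.1147.
Field: lon ⌊343.7820/20⌋ = 17 → R; lat ⌊125.1147/10⌋ = 12 → M.
Square: lon ⌊3.7820/2⌋ = 1; lat ⌊5.1147/1⌋ = 5.
Subsquare: lon ⌊1.7820/0.0833333⌋ = 21 → v; lat ⌊0.1147/0.0416667⌋ = 2 → c.

RM15vc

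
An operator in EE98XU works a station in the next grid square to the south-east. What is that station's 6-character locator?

FE08at

Longitude subsquare x = 23; +1 → 24, wraps to 0 = a, carry into square.
Longitude square 9; +1 → 10, wraps to 0, carry into field.
Longitude field E = 4; +1 → 5 = F.
Latitude subsquare u = 20; −1 → 19 = t.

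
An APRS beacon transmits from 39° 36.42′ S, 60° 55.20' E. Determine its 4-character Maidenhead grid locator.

Shift to the Maidenhead origin (180°W, 90°S): lon 240.92, lat 50.39.
Field (20°×10°, letters A–R): 240.92/20 → 12 → M, 50.39/10 → 5 → F; chars MF.
Square (2°×1°, digits 0–9): 0.92/2 → 0, 0.39/1 → 0; chars 00.

MF00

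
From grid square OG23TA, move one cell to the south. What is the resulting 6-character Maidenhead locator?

Latitude subsquare a = 0; −1 → -1, wraps to 23 = x, carry into square.
Latitude square 3; −1 → 2.
The longitude characters are unchanged.

OG22tx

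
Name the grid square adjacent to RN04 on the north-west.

Longitude square 0; −1 → -1, wraps to 9, carry into field.
Longitude field R = 17; −1 → 16 = Q.
Latitude square 4; +1 → 5.

QN95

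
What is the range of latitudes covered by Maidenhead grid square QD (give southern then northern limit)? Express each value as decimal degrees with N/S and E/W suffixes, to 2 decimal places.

60.00° S, 50.00° S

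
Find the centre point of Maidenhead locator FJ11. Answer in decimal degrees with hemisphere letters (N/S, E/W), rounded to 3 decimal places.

1.500° N, 77.000° W

Field F=5, J=9: +5·20° lon, +9·10° lat → SW at lon -80°, lat 0°.
Square 1, 1: +1·2° lon, +1·1° lat → SW at lon -78°, lat 1°.
Cell spans 2° lon × 1° lat. Centre is SW corner plus half of each.
latitude 1.500° N, longitude 77.000° W.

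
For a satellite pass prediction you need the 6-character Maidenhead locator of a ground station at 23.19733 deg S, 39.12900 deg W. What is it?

HG06kt

Add 180° to longitude and 90° to latitude: 140.8710, 66.8027.
Field (20°×10°, letters A–R): lon ⌊140.8710/20⌋ = 7 → H; lat ⌊66.8027/10⌋ = 6 → G.
Square (2°×1°, digits 0–9): lon ⌊0.8710/2⌋ = 0; lat ⌊6.8027/1⌋ = 6.
Subsquare (5′×2.5′, letters a–x): lon ⌊0.8710/0.0833333⌋ = 10 → k; lat ⌊0.8027/0.0416667⌋ = 19 → t.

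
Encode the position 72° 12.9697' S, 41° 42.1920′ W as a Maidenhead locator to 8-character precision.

GB97ds58

Add 180° to longitude and 90° to latitude: 138.29680, 17.78384.
Field: 138.29680/20 → 6 → G, 17.78384/10 → 1 → B; chars GB.
Square: 18.29680/2 → 9, 7.78384/1 → 7; chars 97.
Subsquare: 0.29680/0.0833333 → 3 → d, 0.78384/0.0416667 → 18 → s; chars ds.
Extended square: 0.04680/0.00833333 → 5, 0.03384/0.00416667 → 8; chars 58.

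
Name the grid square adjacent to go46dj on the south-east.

GO46ei

Longitude subsquare d = 3; +1 → 4 = e.
Latitude subsquare j = 9; −1 → 8 = i.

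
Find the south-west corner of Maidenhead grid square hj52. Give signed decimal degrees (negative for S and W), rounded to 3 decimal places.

2.000, -30.000

Field H=7, J=9: +7·20° lon, +9·10° lat → SW at lon -40°, lat 0°.
Square 5, 2: +5·2° lon, +2·1° lat → SW at lon -30°, lat 2°.
latitude 2.000, longitude -30.000.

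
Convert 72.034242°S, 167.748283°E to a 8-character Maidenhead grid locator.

RB37ux91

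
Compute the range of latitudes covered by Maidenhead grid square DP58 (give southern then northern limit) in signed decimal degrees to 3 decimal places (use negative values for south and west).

68.000, 69.000

Field D=3, P=15: +3·20° lon, +15·10° lat → SW at lon -120°, lat 60°.
Square 5, 8: +5·2° lon, +8·1° lat → SW at lon -110°, lat 68°.
Cell spans 2° lon × 1° lat.
south 68.000, north 69.000.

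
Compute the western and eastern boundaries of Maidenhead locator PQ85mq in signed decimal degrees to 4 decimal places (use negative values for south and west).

137.0000, 137.0833

Field P=15, Q=16: +15·20° lon, +16·10° lat → SW at lon 120°, lat 70°.
Square 8, 5: +8·2° lon, +5·1° lat → SW at lon 136°, lat 75°.
Subsquare m=12, q=16: +12·0.0833333° lon, +16·0.0416667° lat → SW at lon 137°, lat 75.6667°.
Cell spans 0.0833333° lon × 0.0416667° lat.
west 137.0000, east 137.0833.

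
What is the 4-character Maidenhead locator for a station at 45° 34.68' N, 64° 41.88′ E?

MN25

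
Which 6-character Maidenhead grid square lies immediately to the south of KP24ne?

Latitude subsquare e = 4; −1 → 3 = d.
The longitude characters are unchanged.

KP24nd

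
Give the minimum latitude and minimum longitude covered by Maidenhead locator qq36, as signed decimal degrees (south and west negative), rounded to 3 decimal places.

Field Q=16, Q=16: +16·20° lon, +16·10° lat → SW at lon 140°, lat 70°.
Square 3, 6: +3·2° lon, +6·1° lat → SW at lon 146°, lat 76°.
latitude 76.000, longitude 146.000.

76.000, 146.000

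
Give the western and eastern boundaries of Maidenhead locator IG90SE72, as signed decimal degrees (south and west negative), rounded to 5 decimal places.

Field I=8, G=6: +8·20° lon, +6·10° lat → SW at lon -20°, lat -30°.
Square 9, 0: +9·2° lon, +0·1° lat → SW at lon -2°, lat -30°.
Subsquare s=18, e=4: +18·0.0833333° lon, +4·0.0416667° lat → SW at lon -0.5°, lat -29.8333°.
Extended square 7, 2: +7·0.00833333° lon, +2·0.00416667° lat → SW at lon -0.441667°, lat -29.825°.
Cell spans 0.00833333° lon × 0.00416667° lat.
west -0.44167, east -0.43333.

-0.44167, -0.43333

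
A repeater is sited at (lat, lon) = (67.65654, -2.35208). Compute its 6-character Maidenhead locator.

IP87tp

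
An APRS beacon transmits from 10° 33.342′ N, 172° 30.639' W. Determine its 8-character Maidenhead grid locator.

Add 180° to longitude and 90° to latitude: 7.48935, 100.55570.
Field (20°×10°, letters A–R): lon ⌊7.48935/20⌋ = 0 → A; lat ⌊100.55570/10⌋ = 10 → K.
Square (2°×1°, digits 0–9): lon ⌊7.48935/2⌋ = 3; lat ⌊0.55570/1⌋ = 0.
Subsquare (5′×2.5′, letters a–x): lon ⌊1.48935/0.0833333⌋ = 17 → r; lat ⌊0.55570/0.0416667⌋ = 13 → n.
Extended square (30″×15″, digits 0–9): lon ⌊0.07268/0.00833333⌋ = 8; lat ⌊0.01403/0.00416667⌋ = 3.

AK30rn83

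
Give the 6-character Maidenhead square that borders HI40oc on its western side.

HI40nc

Longitude subsquare o = 14; −1 → 13 = n.
The latitude characters are unchanged.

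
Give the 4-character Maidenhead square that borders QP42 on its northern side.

Latitude square 2; +1 → 3.
The longitude characters are unchanged.

QP43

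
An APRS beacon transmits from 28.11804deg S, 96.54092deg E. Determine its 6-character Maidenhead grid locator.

Add 180° to longitude and 90° to latitude: 276.5409, 61.8820.
Field: 276.5409/20 → 13 → N, 61.8820/10 → 6 → G; chars NG.
Square: 16.5409/2 → 8, 1.8820/1 → 1; chars 81.
Subsquare: 0.5409/0.0833333 → 6 → g, 0.8820/0.0416667 → 21 → v; chars gv.

NG81gv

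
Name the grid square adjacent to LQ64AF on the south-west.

Longitude subsquare a = 0; −1 → -1, wraps to 23 = x, carry into square.
Longitude square 6; −1 → 5.
Latitude subsquare f = 5; −1 → 4 = e.

LQ54xe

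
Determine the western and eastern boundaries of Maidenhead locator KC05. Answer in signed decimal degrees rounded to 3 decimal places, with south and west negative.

20.000, 22.000

Field K=10, C=2: +10·20° lon, +2·10° lat → SW at lon 20°, lat -70°.
Square 0, 5: +0·2° lon, +5·1° lat → SW at lon 20°, lat -65°.
Cell spans 2° lon × 1° lat.
west 20.000, east 22.000.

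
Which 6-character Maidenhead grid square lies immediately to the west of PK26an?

PK16xn

Longitude subsquare a = 0; −1 → -1, wraps to 23 = x, carry into square.
Longitude square 2; −1 → 1.
The latitude characters are unchanged.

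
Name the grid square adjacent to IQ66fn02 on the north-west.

IQ66en93

Longitude extended square 0; −1 → -1, wraps to 9, carry into subsquare.
Longitude subsquare f = 5; −1 → 4 = e.
Latitude extended square 2; +1 → 3.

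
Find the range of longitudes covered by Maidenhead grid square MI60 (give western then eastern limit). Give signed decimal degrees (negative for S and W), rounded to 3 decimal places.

72.000, 74.000

Field M=12, I=8: +12·20° lon, +8·10° lat → SW at lon 60°, lat -10°.
Square 6, 0: +6·2° lon, +0·1° lat → SW at lon 72°, lat -10°.
Cell spans 2° lon × 1° lat.
west 72.000, east 74.000.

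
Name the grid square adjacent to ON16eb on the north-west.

Longitude subsquare e = 4; −1 → 3 = d.
Latitude subsquare b = 1; +1 → 2 = c.

ON16dc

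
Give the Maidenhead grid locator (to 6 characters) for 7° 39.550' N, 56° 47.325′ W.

Shift to the Maidenhead origin (180°W, 90°S): lon 123.2113, lat 97.6592.
Field (20°×10°, letters A–R): lon ⌊123.2113/20⌋ = 6 → G; lat ⌊97.6592/10⌋ = 9 → J.
Square (2°×1°, digits 0–9): lon ⌊3.2113/2⌋ = 1; lat ⌊7.6592/1⌋ = 7.
Subsquare (5′×2.5′, letters a–x): lon ⌊1.2113/0.0833333⌋ = 14 → o; lat ⌊0.6592/0.0416667⌋ = 15 → p.

GJ17op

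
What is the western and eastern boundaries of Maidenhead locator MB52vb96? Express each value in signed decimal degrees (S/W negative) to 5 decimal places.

71.82500, 71.83333

Field M=12, B=1: +12·20° lon, +1·10° lat → SW at lon 60°, lat -80°.
Square 5, 2: +5·2° lon, +2·1° lat → SW at lon 70°, lat -78°.
Subsquare v=21, b=1: +21·0.0833333° lon, +1·0.0416667° lat → SW at lon 71.75°, lat -77.9583°.
Extended square 9, 6: +9·0.00833333° lon, +6·0.00416667° lat → SW at lon 71.825°, lat -77.9333°.
Cell spans 0.00833333° lon × 0.00416667° lat.
west 71.82500, east 71.83333.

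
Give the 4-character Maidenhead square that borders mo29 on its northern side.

Latitude square 9; +1 → 10, wraps to 0, carry into field.
Latitude field O = 14; +1 → 15 = P.
The longitude characters are unchanged.

MP20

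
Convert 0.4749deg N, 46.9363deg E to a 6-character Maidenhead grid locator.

LJ30ll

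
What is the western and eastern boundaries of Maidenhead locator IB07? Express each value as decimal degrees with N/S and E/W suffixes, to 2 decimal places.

20.00° W, 18.00° W

Field I=8, B=1: +8·20° lon, +1·10° lat → SW at lon -20°, lat -80°.
Square 0, 7: +0·2° lon, +7·1° lat → SW at lon -20°, lat -73°.
Cell spans 2° lon × 1° lat.
west 20.00° W, east 18.00° W.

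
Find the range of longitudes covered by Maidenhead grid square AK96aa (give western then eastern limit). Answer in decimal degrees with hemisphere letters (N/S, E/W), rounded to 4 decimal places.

Field A=0, K=10: +0·20° lon, +10·10° lat → SW at lon -180°, lat 10°.
Square 9, 6: +9·2° lon, +6·1° lat → SW at lon -162°, lat 16°.
Subsquare a=0, a=0: +0·0.0833333° lon, +0·0.0416667° lat → SW at lon -162°, lat 16°.
Cell spans 0.0833333° lon × 0.0416667° lat.
west 162.0000° W, east 161.9167° W.

162.0000° W, 161.9167° W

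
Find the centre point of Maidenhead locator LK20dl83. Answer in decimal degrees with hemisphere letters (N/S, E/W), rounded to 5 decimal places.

10.47292° N, 44.32083° E

Field L=11, K=10: +11·20° lon, +10·10° lat → SW at lon 40°, lat 10°.
Square 2, 0: +2·2° lon, +0·1° lat → SW at lon 44°, lat 10°.
Subsquare d=3, l=11: +3·0.0833333° lon, +11·0.0416667° lat → SW at lon 44.25°, lat 10.4583°.
Extended square 8, 3: +8·0.00833333° lon, +3·0.00416667° lat → SW at lon 44.3167°, lat 10.4708°.
Cell spans 0.00833333° lon × 0.00416667° lat. Centre is SW corner plus half of each.
latitude 10.47292° N, longitude 44.32083° E.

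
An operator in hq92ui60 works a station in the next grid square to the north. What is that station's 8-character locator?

HQ92ui61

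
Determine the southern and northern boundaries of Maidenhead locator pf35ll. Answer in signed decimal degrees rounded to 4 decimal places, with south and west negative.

-34.5417, -34.5000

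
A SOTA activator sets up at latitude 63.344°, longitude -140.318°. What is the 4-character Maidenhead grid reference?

BP93

Offset from 180°W / 90°S: lon 39.68°, lat 153.34°.
Field: 39.68/20 → 1 → B, 153.34/10 → 15 → P; chars BP.
Square: 19.68/2 → 9, 3.34/1 → 3; chars 93.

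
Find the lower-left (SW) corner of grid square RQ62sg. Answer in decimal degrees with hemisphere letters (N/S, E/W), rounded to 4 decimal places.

72.2500° N, 173.5000° E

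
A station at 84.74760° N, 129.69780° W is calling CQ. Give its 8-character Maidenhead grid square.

Shift to the Maidenhead origin (180°W, 90°S): lon 50.30220, lat 174.74760.
Field: 50.30220/20 → 2 → C, 174.74760/10 → 17 → R; chars CR.
Square: 10.30220/2 → 5, 4.74760/1 → 4; chars 54.
Subsquare: 0.30220/0.0833333 → 3 → d, 0.74760/0.0416667 → 17 → r; chars dr.
Extended square: 0.05220/0.00833333 → 6, 0.03927/0.00416667 → 9; chars 69.

CR54dr69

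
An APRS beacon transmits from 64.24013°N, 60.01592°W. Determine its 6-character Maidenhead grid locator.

FP94xf

Shift to the Maidenhead origin (180°W, 90°S): lon 119.9841, lat 154.2401.
Field: lon ⌊119.9841/20⌋ = 5 → F; lat ⌊154.2401/10⌋ = 15 → P.
Square: lon ⌊19.9841/2⌋ = 9; lat ⌊4.2401/1⌋ = 4.
Subsquare: lon ⌊1.9841/0.0833333⌋ = 23 → x; lat ⌊0.2401/0.0416667⌋ = 5 → f.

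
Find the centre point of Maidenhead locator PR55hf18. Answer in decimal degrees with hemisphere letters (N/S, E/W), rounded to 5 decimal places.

Field P=15, R=17: +15·20° lon, +17·10° lat → SW at lon 120°, lat 80°.
Square 5, 5: +5·2° lon, +5·1° lat → SW at lon 130°, lat 85°.
Subsquare h=7, f=5: +7·0.0833333° lon, +5·0.0416667° lat → SW at lon 130.583°, lat 85.2083°.
Extended square 1, 8: +1·0.00833333° lon, +8·0.00416667° lat → SW at lon 130.592°, lat 85.2417°.
Cell spans 0.00833333° lon × 0.00416667° lat. Centre is SW corner plus half of each.
latitude 85.24375° N, longitude 130.59583° E.

85.24375° N, 130.59583° E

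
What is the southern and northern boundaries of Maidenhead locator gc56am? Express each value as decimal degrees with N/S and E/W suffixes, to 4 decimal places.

63.5000° S, 63.4583° S

Field G=6, C=2: +6·20° lon, +2·10° lat → SW at lon -60°, lat -70°.
Square 5, 6: +5·2° lon, +6·1° lat → SW at lon -50°, lat -64°.
Subsquare a=0, m=12: +0·0.0833333° lon, +12·0.0416667° lat → SW at lon -50°, lat -63.5°.
Cell spans 0.0833333° lon × 0.0416667° lat.
south 63.5000° S, north 63.4583° S.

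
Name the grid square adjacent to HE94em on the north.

Latitude subsquare m = 12; +1 → 13 = n.
The longitude characters are unchanged.

HE94en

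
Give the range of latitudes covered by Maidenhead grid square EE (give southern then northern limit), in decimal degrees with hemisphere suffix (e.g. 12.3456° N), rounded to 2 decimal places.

50.00° S, 40.00° S

Field E=4, E=4: +4·20° lon, +4·10° lat → SW at lon -100°, lat -50°.
Cell spans 20° lon × 10° lat.
south 50.00° S, north 40.00° S.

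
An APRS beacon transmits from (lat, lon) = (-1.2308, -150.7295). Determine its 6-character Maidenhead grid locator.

BI48ps

Offset from 180°W / 90°S: lon 29.2705°, lat 88.7692°.
Field (20°×10°, letters A–R): 29.2705/20 → 1 → B, 88.7692/10 → 8 → I; chars BI.
Square (2°×1°, digits 0–9): 9.2705/2 → 4, 8.7692/1 → 8; chars 48.
Subsquare (5′×2.5′, letters a–x): 1.2705/0.0833333 → 15 → p, 0.7692/0.0416667 → 18 → s; chars ps.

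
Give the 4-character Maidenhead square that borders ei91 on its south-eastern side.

FI00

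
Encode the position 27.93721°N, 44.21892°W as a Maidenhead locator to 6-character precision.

GL77vw

Add 180° to longitude and 90° to latitude: 135.7811, 117.9372.
Field: lon ⌊135.7811/20⌋ = 6 → G; lat ⌊117.9372/10⌋ = 11 → L.
Square: lon ⌊15.7811/2⌋ = 7; lat ⌊7.9372/1⌋ = 7.
Subsquare: lon ⌊1.7811/0.0833333⌋ = 21 → v; lat ⌊0.9372/0.0416667⌋ = 22 → w.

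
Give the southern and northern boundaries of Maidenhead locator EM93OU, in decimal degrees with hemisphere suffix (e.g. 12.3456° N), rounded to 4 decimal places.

Field E=4, M=12: +4·20° lon, +12·10° lat → SW at lon -100°, lat 30°.
Square 9, 3: +9·2° lon, +3·1° lat → SW at lon -82°, lat 33°.
Subsquare o=14, u=20: +14·0.0833333° lon, +20·0.0416667° lat → SW at lon -80.8333°, lat 33.8333°.
Cell spans 0.0833333° lon × 0.0416667° lat.
south 33.8333° N, north 33.8750° N.

33.8333° N, 33.8750° N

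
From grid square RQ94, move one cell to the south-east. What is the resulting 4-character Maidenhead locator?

AQ03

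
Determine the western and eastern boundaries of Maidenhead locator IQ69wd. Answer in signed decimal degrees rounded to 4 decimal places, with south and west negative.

-6.1667, -6.0833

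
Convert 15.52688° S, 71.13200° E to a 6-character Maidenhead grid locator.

Add 180° to longitude and 90° to latitude: 251.1320, 74.4731.
Field: lon ⌊251.1320/20⌋ = 12 → M; lat ⌊74.4731/10⌋ = 7 → H.
Square: lon ⌊11.1320/2⌋ = 5; lat ⌊4.4731/1⌋ = 4.
Subsquare: lon ⌊1.1320/0.0833333⌋ = 13 → n; lat ⌊0.4731/0.0416667⌋ = 11 → l.

MH54nl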